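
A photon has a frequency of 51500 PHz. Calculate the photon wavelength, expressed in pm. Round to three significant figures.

Use c = 2.99792458e8 m/s.
Convert to SI: f = 51500 PHz = 5.15e19 Hz.
For a photon λ = c/f, so λ = 5.821e-12 m.
Converting to pm: λ = 5.821 pm ≈ 5.82 pm.

5.82 pm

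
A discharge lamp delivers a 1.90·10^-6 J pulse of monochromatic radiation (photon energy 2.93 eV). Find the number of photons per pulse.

Per-photon energy: E = 4.694·10^-19 J (from energy = 2.93 eV).
N = E_total / E_photon = 1.90·10^-6 J / 4.694·10^-19 J = 4.05·10^12.

4.05·10^12 photons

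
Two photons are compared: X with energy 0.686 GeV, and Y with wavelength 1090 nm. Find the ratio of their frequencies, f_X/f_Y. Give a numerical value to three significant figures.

f_X = 1.659·10^23 Hz (from energy = 0.686 GeV, via f = E/h).
f_Y = 2.750·10^14 Hz (from wavelength = 1090 nm, via f = c/λ).
Ratio = 1.659·10^23 / 2.750·10^14 = 6.03·10^8.

6.03·10^8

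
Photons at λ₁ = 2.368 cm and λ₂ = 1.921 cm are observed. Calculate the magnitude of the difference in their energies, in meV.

0.0122 meV

Using E = hc/λ: E₁ = 8.3887 × 10^-24 J, E₂ = 1.0341 × 10^-23 J.
|ΔE| = |8.3887 × 10^-24 − 1.0341 × 10^-23| = 1.95 × 10^-24 J = 0.0122 meV.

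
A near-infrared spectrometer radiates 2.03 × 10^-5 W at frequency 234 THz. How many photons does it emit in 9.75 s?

Total energy: E_total = P·t = 2.03 × 10^-5 × 9.75 = 1.979 × 10^-4 J.
Per-photon energy: E = 1.551 × 10^-19 J.
N = E_total / E_photon = 1.28 × 10^15.

1.28 × 10^15 photons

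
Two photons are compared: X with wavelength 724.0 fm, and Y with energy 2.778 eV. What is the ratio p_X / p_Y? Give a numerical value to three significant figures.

6.16 × 10^5

p_X = 9.152 × 10^-22 kg·m/s (from wavelength = 724.0 fm, via p = h/λ).
p_Y = 1.485 × 10^-27 kg·m/s (from energy = 2.778 eV, via p = E/c).
Ratio = 9.152 × 10^-22 / 1.485 × 10^-27 = 6.16 × 10^5.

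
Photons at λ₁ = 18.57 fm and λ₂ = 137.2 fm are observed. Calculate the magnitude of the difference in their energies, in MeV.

Using E = hc/λ: E₁ = 1.0697 × 10^-11 J, E₂ = 1.4478 × 10^-12 J.
|ΔE| = |1.0697 × 10^-11 − 1.4478 × 10^-12| = 9.25 × 10^-12 J = 57.7 MeV.

57.7 MeV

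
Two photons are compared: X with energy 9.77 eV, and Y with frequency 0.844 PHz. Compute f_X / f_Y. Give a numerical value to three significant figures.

2.80

f_X = 2.362e15 Hz (from energy = 9.77 eV, via f = E/h).
f_Y = 8.440e14 Hz (from frequency = 0.844 PHz, via f given directly).
Ratio = 2.362e15 / 8.440e14 = 2.80.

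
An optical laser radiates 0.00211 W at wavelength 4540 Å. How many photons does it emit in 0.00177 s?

Total energy: E_total = P·t = 0.00211 × 0.00177 = 3.735 × 10^-6 J.
Per-photon energy: E = 4.375 × 10^-19 J.
N = E_total / E_photon = 8.54 × 10^12.

8.54 × 10^12 photons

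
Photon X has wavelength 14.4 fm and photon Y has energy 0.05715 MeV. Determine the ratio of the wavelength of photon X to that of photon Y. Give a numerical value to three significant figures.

λ_X = 1.440 × 10^-14 m (from wavelength = 14.4 fm, via λ given directly).
λ_Y = 2.169 × 10^-11 m (from energy = 0.05715 MeV, via λ = hc/E).
Ratio = 1.440 × 10^-14 / 2.169 × 10^-11 = 6.64 × 10^-4.

6.64 × 10^-4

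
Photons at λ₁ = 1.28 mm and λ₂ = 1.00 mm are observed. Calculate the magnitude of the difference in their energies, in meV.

0.271 meV

Using E = hc/λ: E₁ = 1.552 × 10^-22 J, E₂ = 1.986 × 10^-22 J.
|ΔE| = |1.552 × 10^-22 − 1.986 × 10^-22| = 4.35 × 10^-23 J = 0.271 meV.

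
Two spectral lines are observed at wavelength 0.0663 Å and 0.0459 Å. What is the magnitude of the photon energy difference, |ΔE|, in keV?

83.1 keV

Using E = hc/λ: E₁ = 2.996e-14 J, E₂ = 4.328e-14 J.
|ΔE| = |2.996e-14 − 4.328e-14| = 1.33e-14 J = 83.1 keV.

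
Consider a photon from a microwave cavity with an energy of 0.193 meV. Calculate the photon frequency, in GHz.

Take h = 6.62607015 × 10^-34 J·s, 1 eV = 1.602176634 × 10^-19 J.
First convert: E = 0.193 meV = 3.0922 × 10^-23 J.
For a photon f = E/h, so f = 4.667 × 10^10 Hz.
Converting to GHz: f = 46.67 GHz ≈ 46.7 GHz.

46.7 GHz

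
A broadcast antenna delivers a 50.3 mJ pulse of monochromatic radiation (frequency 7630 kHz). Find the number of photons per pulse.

9.95 × 10^24 photons

Per-photon energy: E = 5.056 × 10^-27 J (from frequency = 7630 kHz).
N = E_total / E_photon = 0.0503 J / 5.056 × 10^-27 J = 9.95 × 10^24.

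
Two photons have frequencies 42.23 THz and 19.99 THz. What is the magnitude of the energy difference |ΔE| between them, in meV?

Using E = hf: E₁ = 2.7982e-20 J, E₂ = 1.3246e-20 J.
|ΔE| = |2.7982e-20 − 1.3246e-20| = 1.47e-20 J = 92.0 meV.

92.0 meV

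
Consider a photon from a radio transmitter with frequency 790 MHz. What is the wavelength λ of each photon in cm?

37.9 cm

(c = 2.99792458 × 10^8 m/s.)
First convert: f = 790 MHz = 7.90 × 10^8 Hz.
The photon relation is λ = c/f, giving λ = 0.3795 m.
Converting to cm: λ = 37.95 cm ≈ 37.9 cm.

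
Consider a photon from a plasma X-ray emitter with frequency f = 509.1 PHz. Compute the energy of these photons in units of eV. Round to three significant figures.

Take h = 6.62607015 × 10^-34 J·s, 1 eV = 1.602176634 × 10^-19 J.
Convert to SI: f = 509.1 PHz = 5.091 × 10^17 Hz.
Apply E = hf: E = 3.373 × 10^-16 J.
Converting to eV: E = 2105 eV ≈ 2110 eV.

2110 eV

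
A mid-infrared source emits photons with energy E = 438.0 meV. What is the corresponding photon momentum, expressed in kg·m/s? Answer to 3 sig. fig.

2.34 × 10^-28 kg·m/s

Take c = 2.99792458 × 10^8 m/s, 1 eV = 1.602176634 × 10^-19 J.
Convert to SI: E = 438.0 meV = 7.0175 × 10^-20 J.
Apply p = E/c: p = 2.341 × 10^-28 kg·m/s.
So p ≈ 2.34 × 10^-28 kg·m/s.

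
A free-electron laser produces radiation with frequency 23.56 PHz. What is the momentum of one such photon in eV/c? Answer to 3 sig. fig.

97.4 eV/c

Take h = 6.62607015 × 10^-34 J·s, c = 2.99792458 × 10^8 m/s, 1 eV = 1.602176634 × 10^-19 J.
Convert to SI: f = 23.56 PHz = 2.356 × 10^16 Hz.
Apply p = hf/c: p = 5.207 × 10^-26 kg·m/s.
Converting to eV/c: p = 97.44 eV/c ≈ 97.4 eV/c.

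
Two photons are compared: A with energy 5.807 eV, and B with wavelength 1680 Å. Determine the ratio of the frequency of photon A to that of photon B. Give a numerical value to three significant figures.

f_A = 1.404 × 10^15 Hz (from energy = 5.807 eV, via f = E/h).
f_B = 1.784 × 10^15 Hz (from wavelength = 1680 Å, via f = c/λ).
Ratio = 1.404 × 10^15 / 1.784 × 10^15 = 0.787.

0.787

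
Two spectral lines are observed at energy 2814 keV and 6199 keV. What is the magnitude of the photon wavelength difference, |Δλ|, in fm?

Using λ = hc/E: λ₁ = 4.4060e-13 m, λ₂ = 2.0001e-13 m.
|Δλ| = |4.4060e-13 − 2.0001e-13| = 2.41e-13 m = 241 fm.

241 fm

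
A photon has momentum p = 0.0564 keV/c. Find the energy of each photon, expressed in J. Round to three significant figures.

Use c = 2.99792458e8 m/s, 1 eV = 1.602176634e-19 J.
In SI units: p = 0.0564 keV/c = 3.0142e-26 kg·m/s.
The photon relation is E = pc, giving E = 9.036e-18 J.
So E ≈ 9.04e-18 J.

9.04e-18 J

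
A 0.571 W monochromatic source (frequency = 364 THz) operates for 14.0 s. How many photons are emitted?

3.31e19 photons

Total energy: E_total = P·t = 0.571 × 14.0 = 7.994 J.
Per-photon energy: E = 2.412e-19 J.
N = E_total / E_photon = 3.31e19.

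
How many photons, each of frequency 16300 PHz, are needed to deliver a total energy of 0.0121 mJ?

Per-photon energy: E = 1.080e-14 J (from frequency = 16300 PHz).
N = E_total / E_photon = 1.21e-5 J / 1.080e-14 J = 1.12e9.

1.12e9 photons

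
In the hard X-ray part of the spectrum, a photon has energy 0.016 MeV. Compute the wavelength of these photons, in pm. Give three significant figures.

Take h = 6.62607015·10^-34 J·s, c = 2.99792458·10^8 m/s, 1 eV = 1.602176634·10^-19 J.
Convert to SI: E = 0.016 MeV = 2.5635·10^-15 J.
Since λ = hc/E for a photon, λ = 7.749·10^-11 m.
Converting to pm: λ = 77.49 pm ≈ 77.5 pm.

77.5 pm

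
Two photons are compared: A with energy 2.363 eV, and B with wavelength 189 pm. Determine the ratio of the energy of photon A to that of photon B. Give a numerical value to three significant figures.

E_A = 3.786 × 10^-19 J (from energy = 2.363 eV, via E given directly).
E_B = 1.051 × 10^-15 J (from wavelength = 189 pm, via E = hc/λ).
Ratio = 3.786 × 10^-19 / 1.051 × 10^-15 = 3.60 × 10^-4.

3.60 × 10^-4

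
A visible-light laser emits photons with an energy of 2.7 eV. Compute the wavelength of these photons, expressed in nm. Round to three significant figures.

In SI units: E = 2.7 eV = 4.3259 × 10^-19 J.
Since λ = hc/E for a photon, λ = 4.592 × 10^-7 m.
Converting to nm: λ = 459.2 nm ≈ 459 nm.

459 nm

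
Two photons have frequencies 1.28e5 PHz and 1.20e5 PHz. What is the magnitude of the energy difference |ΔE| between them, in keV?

Using E = hf: E₁ = 8.481e-14 J, E₂ = 7.951e-14 J.
|ΔE| = |8.481e-14 − 7.951e-14| = 5.30e-15 J = 33.1 keV.

33.1 keV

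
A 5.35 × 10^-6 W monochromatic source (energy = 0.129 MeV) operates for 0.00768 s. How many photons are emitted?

1.99 × 10^6 photons

Total energy: E_total = P·t = 5.35 × 10^-6 × 0.00768 = 4.109 × 10^-8 J.
Per-photon energy: E = 2.067 × 10^-14 J.
N = E_total / E_photon = 1.99 × 10^6.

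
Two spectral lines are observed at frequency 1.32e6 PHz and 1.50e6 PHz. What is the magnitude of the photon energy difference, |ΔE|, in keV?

Using E = hf: E₁ = 8.746e-13 J, E₂ = 9.939e-13 J.
|ΔE| = |8.746e-13 − 9.939e-13| = 1.19e-13 J = 744 keV.

744 keV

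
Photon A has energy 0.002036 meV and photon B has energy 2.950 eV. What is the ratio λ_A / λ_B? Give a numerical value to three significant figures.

λ_A = 0.6090 m (from energy = 0.002036 meV, via λ = hc/E).
λ_B = 4.203 × 10^-7 m (from energy = 2.950 eV, via λ = hc/E).
Ratio = 0.6090 / 4.203 × 10^-7 = 1.45 × 10^6.

1.45 × 10^6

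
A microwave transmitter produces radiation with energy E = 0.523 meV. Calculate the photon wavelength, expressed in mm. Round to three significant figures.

First convert: E = 0.523 meV = 8.3794e-23 J.
The photon relation is λ = hc/E, giving λ = 0.002371 m.
Converting to mm: λ = 2.371 mm ≈ 2.37 mm.

2.37 mm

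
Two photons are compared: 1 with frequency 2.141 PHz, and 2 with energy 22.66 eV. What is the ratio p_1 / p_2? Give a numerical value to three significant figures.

0.391

p_1 = 4.732e-27 kg·m/s (from frequency = 2.141 PHz, via p = hf/c).
p_2 = 1.211e-26 kg·m/s (from energy = 22.66 eV, via p = E/c).
Ratio = 4.732e-27 / 1.211e-26 = 0.391.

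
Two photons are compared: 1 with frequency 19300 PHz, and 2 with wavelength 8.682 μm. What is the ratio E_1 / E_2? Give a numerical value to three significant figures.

5.59 × 10^5

E_1 = 1.279 × 10^-14 J (from frequency = 19300 PHz, via E = hf).
E_2 = 2.288 × 10^-20 J (from wavelength = 8.682 μm, via E = hc/λ).
Ratio = 1.279 × 10^-14 / 2.288 × 10^-20 = 5.59 × 10^5.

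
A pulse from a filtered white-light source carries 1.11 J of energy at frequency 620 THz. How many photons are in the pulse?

2.70 × 10^18 photons

Per-photon energy: E = 4.108 × 10^-19 J (from frequency = 620 THz).
N = E_total / E_photon = 1.11 J / 4.108 × 10^-19 J = 2.70 × 10^18.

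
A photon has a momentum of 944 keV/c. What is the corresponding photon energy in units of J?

Use c = 2.99792458e8 m/s, 1 eV = 1.602176634e-19 J.
In SI units: p = 944 keV/c = 5.0450e-22 kg·m/s.
For a photon E = pc, so E = 1.512e-13 J.
So E ≈ 1.51e-13 J.

1.51e-13 J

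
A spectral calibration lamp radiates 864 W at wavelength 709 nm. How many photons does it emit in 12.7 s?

Total energy: E_total = P·t = 864 × 12.7 = 10970 J.
Per-photon energy: E = 2.802e-19 J.
N = E_total / E_photon = 3.92e22.

3.92e22 photons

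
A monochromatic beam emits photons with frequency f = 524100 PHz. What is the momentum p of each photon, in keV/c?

Convert to SI: f = 524100 PHz = 5.241 × 10^20 Hz.
The photon relation is p = hf/c, giving p = 1.158 × 10^-21 kg·m/s.
Converting to keV/c: p = 2168 keV/c ≈ 2170 keV/c.

2170 keV/c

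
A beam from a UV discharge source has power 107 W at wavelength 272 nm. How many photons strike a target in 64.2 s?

9.41·10^21 photons

Total energy: E_total = P·t = 107 × 64.2 = 6869 J.
Per-photon energy: E = 7.303·10^-19 J.
N = E_total / E_photon = 9.41·10^21.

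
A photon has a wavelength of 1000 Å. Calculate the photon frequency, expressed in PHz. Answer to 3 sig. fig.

In SI units: λ = 1000 Å = 1.0e-7 m.
The photon relation is f = c/λ, giving f = 2.998e15 Hz.
Converting to PHz: f = 2.998 PHz ≈ 3.00 PHz.

3.00 PHz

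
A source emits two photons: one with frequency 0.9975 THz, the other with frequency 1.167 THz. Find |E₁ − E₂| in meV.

Using E = hf: E₁ = 6.6095e-22 J, E₂ = 7.7326e-22 J.
|ΔE| = |6.6095e-22 − 7.7326e-22| = 1.12e-22 J = 0.701 meV.

0.701 meV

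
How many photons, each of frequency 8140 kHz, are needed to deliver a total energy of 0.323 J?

Per-photon energy: E = 5.394 × 10^-27 J (from frequency = 8140 kHz).
N = E_total / E_photon = 0.323 J / 5.394 × 10^-27 J = 5.99 × 10^25.

5.99 × 10^25 photons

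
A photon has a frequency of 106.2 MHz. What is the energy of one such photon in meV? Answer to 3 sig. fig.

Take h = 6.62607015e-34 J·s, 1 eV = 1.602176634e-19 J.
Convert to SI: f = 106.2 MHz = 1.062e8 Hz.
The photon relation is E = hf, giving E = 7.037e-26 J.
Converting to meV: E = 4.392e-4 meV ≈ 4.39e-4 meV.

4.39e-4 meV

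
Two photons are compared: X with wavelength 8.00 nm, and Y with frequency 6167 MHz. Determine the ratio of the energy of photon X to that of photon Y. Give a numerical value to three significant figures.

6.08e6

E_X = 2.483e-17 J (from wavelength = 8.00 nm, via E = hc/λ).
E_Y = 4.086e-24 J (from frequency = 6167 MHz, via E = hf).
Ratio = 2.483e-17 / 4.086e-24 = 6.08e6.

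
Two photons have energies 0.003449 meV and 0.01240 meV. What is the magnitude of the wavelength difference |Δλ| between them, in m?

0.259 m

Using λ = hc/E: λ₁ = 0.35948 m, λ₂ = 0.099987 m.
|Δλ| = |0.35948 − 0.099987| = 0.259 m.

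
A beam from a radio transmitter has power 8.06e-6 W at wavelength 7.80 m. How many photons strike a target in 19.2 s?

Total energy: E_total = P·t = 8.06e-6 × 19.2 = 1.548e-4 J.
Per-photon energy: E = 2.547e-26 J.
N = E_total / E_photon = 6.08e21.

6.08e21 photons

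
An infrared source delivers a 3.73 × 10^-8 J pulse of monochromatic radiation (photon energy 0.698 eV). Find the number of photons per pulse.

Per-photon energy: E = 1.118 × 10^-19 J (from energy = 0.698 eV).
N = E_total / E_photon = 3.73 × 10^-8 J / 1.118 × 10^-19 J = 3.34 × 10^11.

3.34 × 10^11 photons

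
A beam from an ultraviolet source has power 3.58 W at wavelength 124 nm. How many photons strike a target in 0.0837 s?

1.87e17 photons

Total energy: E_total = P·t = 3.58 × 0.0837 = 0.2996 J.
Per-photon energy: E = 1.602e-18 J.
N = E_total / E_photon = 1.87e17.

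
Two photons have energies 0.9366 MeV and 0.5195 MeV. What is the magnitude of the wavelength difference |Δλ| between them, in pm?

1.06 pm

Using λ = hc/E: λ₁ = 1.3238·10^-12 m, λ₂ = 2.3866·10^-12 m.
|Δλ| = |1.3238·10^-12 − 2.3866·10^-12| = 1.06·10^-12 m = 1.06 pm.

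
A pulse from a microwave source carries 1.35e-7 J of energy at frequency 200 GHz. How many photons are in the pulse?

1.02e15 photons

Per-photon energy: E = 1.325e-22 J (from frequency = 200 GHz).
N = E_total / E_photon = 1.35e-7 J / 1.325e-22 J = 1.02e15.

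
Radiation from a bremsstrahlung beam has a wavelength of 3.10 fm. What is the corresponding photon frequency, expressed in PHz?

In SI units: λ = 3.10 fm = 3.10·10^-15 m.
The photon relation is f = c/λ, giving f = 9.671·10^22 Hz.
Converting to PHz: f = 9.671·10^7 PHz ≈ 9.67·10^7 PHz.

9.67·10^7 PHz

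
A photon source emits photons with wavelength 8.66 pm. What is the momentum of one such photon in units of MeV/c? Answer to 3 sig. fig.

0.143 MeV/c

(h = 6.62607015 × 10^-34 J·s, c = 2.99792458 × 10^8 m/s, 1 eV = 1.602176634 × 10^-19 J.)
Convert to SI: λ = 8.66 pm = 8.66 × 10^-12 m.
For a photon p = h/λ, so p = 7.651 × 10^-23 kg·m/s.
Converting to MeV/c: p = 0.1432 MeV/c ≈ 0.143 MeV/c.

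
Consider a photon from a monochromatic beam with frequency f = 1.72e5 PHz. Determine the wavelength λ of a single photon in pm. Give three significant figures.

Use c = 2.99792458e8 m/s.
In SI units: f = 1.72e5 PHz = 1.72e20 Hz.
The photon relation is λ = c/f, giving λ = 1.743e-12 m.
Converting to pm: λ = 1.743 pm ≈ 1.74 pm.

1.74 pm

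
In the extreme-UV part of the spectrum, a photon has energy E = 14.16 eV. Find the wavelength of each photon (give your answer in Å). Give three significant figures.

876 Å

Convert to SI: E = 14.16 eV = 2.2687 × 10^-18 J.
For a photon λ = hc/E, so λ = 8.756 × 10^-8 m.
Converting to Å: λ = 875.6 Å ≈ 876 Å.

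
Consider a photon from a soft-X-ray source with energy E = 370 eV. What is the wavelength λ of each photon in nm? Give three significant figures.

First convert: E = 370 eV = 5.9281 × 10^-17 J.
Apply λ = hc/E: λ = 3.351 × 10^-9 m.
Converting to nm: λ = 3.351 nm ≈ 3.35 nm.

3.35 nm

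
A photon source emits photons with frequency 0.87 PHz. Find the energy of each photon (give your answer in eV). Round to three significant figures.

3.60 eV

In SI units: f = 0.87 PHz = 8.7·10^14 Hz.
Apply E = hf: E = 5.765·10^-19 J.
Converting to eV: E = 3.598 eV ≈ 3.60 eV.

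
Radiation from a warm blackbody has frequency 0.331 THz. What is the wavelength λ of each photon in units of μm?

First convert: f = 0.331 THz = 3.31 × 10^11 Hz.
Since λ = c/f for a photon, λ = 9.057 × 10^-4 m.
Converting to μm: λ = 905.7 μm ≈ 906 μm.

906 μm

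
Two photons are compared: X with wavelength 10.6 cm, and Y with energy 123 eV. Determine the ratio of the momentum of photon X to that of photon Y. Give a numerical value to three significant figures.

9.51e-8

p_X = 6.251e-33 kg·m/s (from wavelength = 10.6 cm, via p = h/λ).
p_Y = 6.573e-26 kg·m/s (from energy = 123 eV, via p = E/c).
Ratio = 6.251e-33 / 6.573e-26 = 9.51e-8.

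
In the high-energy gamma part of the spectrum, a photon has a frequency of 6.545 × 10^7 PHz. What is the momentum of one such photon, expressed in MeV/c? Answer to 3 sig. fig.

271 MeV/c

Take h = 6.62607015 × 10^-34 J·s, c = 2.99792458 × 10^8 m/s, 1 eV = 1.602176634 × 10^-19 J.
In SI units: f = 6.545 × 10^7 PHz = 6.545 × 10^22 Hz.
Apply p = hf/c: p = 1.447 × 10^-19 kg·m/s.
Converting to MeV/c: p = 270.7 MeV/c ≈ 271 MeV/c.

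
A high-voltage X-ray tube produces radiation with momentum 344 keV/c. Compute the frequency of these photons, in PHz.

8.32e4 PHz

Convert to SI: p = 344 keV/c = 1.8384e-22 kg·m/s.
The photon relation is f = pc/h, giving f = 8.318e19 Hz.
Converting to PHz: f = 83180 PHz ≈ 8.32e4 PHz.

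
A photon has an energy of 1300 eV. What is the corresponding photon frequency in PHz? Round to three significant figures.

314 PHz

In SI units: E = 1300 eV = 2.0828e-16 J.
The photon relation is f = E/h, giving f = 3.143e17 Hz.
Converting to PHz: f = 314.3 PHz ≈ 314 PHz.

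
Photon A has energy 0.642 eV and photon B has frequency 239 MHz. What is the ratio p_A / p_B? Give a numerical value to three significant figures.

p_A = 3.431e-28 kg·m/s (from energy = 0.642 eV, via p = E/c).
p_B = 5.282e-34 kg·m/s (from frequency = 239 MHz, via p = hf/c).
Ratio = 3.431e-28 / 5.282e-34 = 6.50e5.

6.50e5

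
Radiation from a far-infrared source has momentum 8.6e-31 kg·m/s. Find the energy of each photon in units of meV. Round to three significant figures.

1.61 meV

Take c = 2.99792458e8 m/s, 1 eV = 1.602176634e-19 J.
For a photon E = pc, so E = 2.578e-22 J.
Converting to meV: E = 1.609 meV ≈ 1.61 meV.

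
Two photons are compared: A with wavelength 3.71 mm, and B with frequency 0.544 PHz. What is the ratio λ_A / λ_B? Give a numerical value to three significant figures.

6730

λ_A = 0.003710 m (from wavelength = 3.71 mm, via λ given directly).
λ_B = 5.511 × 10^-7 m (from frequency = 0.544 PHz, via λ = c/f).
Ratio = 0.003710 / 5.511 × 10^-7 = 6730.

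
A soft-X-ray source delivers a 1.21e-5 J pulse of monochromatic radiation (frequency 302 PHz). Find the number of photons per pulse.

6.05e10 photons

Per-photon energy: E = 2.001e-16 J (from frequency = 302 PHz).
N = E_total / E_photon = 1.21e-5 J / 2.001e-16 J = 6.05e10.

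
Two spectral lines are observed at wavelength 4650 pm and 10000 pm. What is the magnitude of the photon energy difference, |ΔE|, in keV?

0.143 keV

Using E = hc/λ: E₁ = 4.272 × 10^-17 J, E₂ = 1.986 × 10^-17 J.
|ΔE| = |4.272 × 10^-17 − 1.986 × 10^-17| = 2.29 × 10^-17 J = 0.143 keV.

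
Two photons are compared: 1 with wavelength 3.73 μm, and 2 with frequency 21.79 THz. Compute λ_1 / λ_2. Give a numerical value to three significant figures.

λ_1 = 3.730e-6 m (from wavelength = 3.73 μm, via λ given directly).
λ_2 = 1.376e-5 m (from frequency = 21.79 THz, via λ = c/f).
Ratio = 3.730e-6 / 1.376e-5 = 0.271.

0.271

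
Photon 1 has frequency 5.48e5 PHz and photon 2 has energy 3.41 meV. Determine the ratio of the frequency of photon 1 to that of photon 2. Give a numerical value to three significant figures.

f_1 = 5.480e20 Hz (from frequency = 5.48e5 PHz, via f given directly).
f_2 = 8.245e11 Hz (from energy = 3.41 meV, via f = E/h).
Ratio = 5.480e20 / 8.245e11 = 6.65e8.

6.65e8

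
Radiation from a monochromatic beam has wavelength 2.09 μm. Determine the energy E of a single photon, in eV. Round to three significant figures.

Take h = 6.62607015e-34 J·s, c = 2.99792458e8 m/s, 1 eV = 1.602176634e-19 J.
First convert: λ = 2.09 μm = 2.09e-6 m.
The photon relation is E = hc/λ, giving E = 9.505e-20 J.
Converting to eV: E = 0.5932 eV ≈ 0.593 eV.

0.593 eV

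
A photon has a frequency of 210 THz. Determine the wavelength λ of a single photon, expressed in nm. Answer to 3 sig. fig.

1430 nm

Convert to SI: f = 210 THz = 2.1 × 10^14 Hz.
The photon relation is λ = c/f, giving λ = 1.428 × 10^-6 m.
Converting to nm: λ = 1428 nm ≈ 1430 nm.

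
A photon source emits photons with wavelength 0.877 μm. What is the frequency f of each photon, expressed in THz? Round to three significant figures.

342 THz

Take c = 2.99792458 × 10^8 m/s.
Convert to SI: λ = 0.877 μm = 8.77 × 10^-7 m.
The photon relation is f = c/λ, giving f = 3.418 × 10^14 Hz.
Converting to THz: f = 341.8 THz ≈ 342 THz.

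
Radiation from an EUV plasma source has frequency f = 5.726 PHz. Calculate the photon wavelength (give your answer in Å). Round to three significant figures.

524 Å

(c = 2.99792458 × 10^8 m/s.)
First convert: f = 5.726 PHz = 5.726 × 10^15 Hz.
For a photon λ = c/f, so λ = 5.236 × 10^-8 m.
Converting to Å: λ = 523.6 Å ≈ 524 Å.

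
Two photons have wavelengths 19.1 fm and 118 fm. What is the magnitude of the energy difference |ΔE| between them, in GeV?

0.0544 GeV

Using E = hc/λ: E₁ = 1.040 × 10^-11 J, E₂ = 1.683 × 10^-12 J.
|ΔE| = |1.040 × 10^-11 − 1.683 × 10^-12| = 8.72 × 10^-12 J = 0.0544 GeV.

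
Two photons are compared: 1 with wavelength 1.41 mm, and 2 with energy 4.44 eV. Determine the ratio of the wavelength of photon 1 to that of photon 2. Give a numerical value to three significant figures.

λ_1 = 0.001410 m (from wavelength = 1.41 mm, via λ given directly).
λ_2 = 2.792 × 10^-7 m (from energy = 4.44 eV, via λ = hc/E).
Ratio = 0.001410 / 2.792 × 10^-7 = 5050.

5050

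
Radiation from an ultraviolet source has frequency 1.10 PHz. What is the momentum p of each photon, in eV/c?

Convert to SI: f = 1.10 PHz = 1.10 × 10^15 Hz.
Apply p = hf/c: p = 2.431 × 10^-27 kg·m/s.
Converting to eV/c: p = 4.549 eV/c ≈ 4.55 eV/c.

4.55 eV/c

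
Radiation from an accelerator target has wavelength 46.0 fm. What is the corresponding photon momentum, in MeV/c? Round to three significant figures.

27.0 MeV/c

Use h = 6.62607015·10^-34 J·s, c = 2.99792458·10^8 m/s, 1 eV = 1.602176634·10^-19 J.
Convert to SI: λ = 46.0 fm = 4.60·10^-14 m.
For a photon p = h/λ, so p = 1.440·10^-20 kg·m/s.
Converting to MeV/c: p = 26.95 MeV/c ≈ 27.0 MeV/c.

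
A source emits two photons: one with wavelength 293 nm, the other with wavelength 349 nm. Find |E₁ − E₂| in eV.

0.679 eV

Using E = hc/λ: E₁ = 6.780 × 10^-19 J, E₂ = 5.692 × 10^-19 J.
|ΔE| = |6.780 × 10^-19 − 5.692 × 10^-19| = 1.09 × 10^-19 J = 0.679 eV.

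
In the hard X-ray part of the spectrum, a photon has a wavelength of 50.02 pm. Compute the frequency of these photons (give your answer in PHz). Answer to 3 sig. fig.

5990 PHz

Convert to SI: λ = 50.02 pm = 5.002 × 10^-11 m.
The photon relation is f = c/λ, giving f = 5.993 × 10^18 Hz.
Converting to PHz: f = 5993 PHz ≈ 5990 PHz.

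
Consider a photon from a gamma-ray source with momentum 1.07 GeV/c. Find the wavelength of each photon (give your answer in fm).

1.16 fm

Take h = 6.62607015e-34 J·s, c = 2.99792458e8 m/s, 1 eV = 1.602176634e-19 J.
In SI units: p = 1.07 GeV/c = 5.7184e-19 kg·m/s.
Apply λ = h/p: λ = 1.159e-15 m.
Converting to fm: λ = 1.159 fm ≈ 1.16 fm.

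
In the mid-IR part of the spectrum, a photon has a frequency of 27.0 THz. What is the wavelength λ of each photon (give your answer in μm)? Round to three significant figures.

11.1 μm

Take c = 2.99792458e8 m/s.
Convert to SI: f = 27.0 THz = 2.70e13 Hz.
For a photon λ = c/f, so λ = 1.110e-5 m.
Converting to μm: λ = 11.10 μm ≈ 11.1 μm.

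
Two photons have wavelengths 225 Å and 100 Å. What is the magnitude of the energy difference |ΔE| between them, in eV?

Using E = hc/λ: E₁ = 8.829e-18 J, E₂ = 1.986e-17 J.
|ΔE| = |8.829e-18 − 1.986e-17| = 1.10e-17 J = 68.9 eV.

68.9 eV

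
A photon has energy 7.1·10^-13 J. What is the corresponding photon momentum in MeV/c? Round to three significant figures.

Take c = 2.99792458·10^8 m/s, 1 eV = 1.602176634·10^-19 J.
Apply p = E/c: p = 2.368·10^-21 kg·m/s.
Converting to MeV/c: p = 4.431 MeV/c ≈ 4.43 MeV/c.

4.43 MeV/c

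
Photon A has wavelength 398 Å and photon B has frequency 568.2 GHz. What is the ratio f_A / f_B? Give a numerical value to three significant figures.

1.33·10^4

f_A = 7.532·10^15 Hz (from wavelength = 398 Å, via f = c/λ).
f_B = 5.682·10^11 Hz (from frequency = 568.2 GHz, via f given directly).
Ratio = 7.532·10^15 / 5.682·10^11 = 1.33·10^4.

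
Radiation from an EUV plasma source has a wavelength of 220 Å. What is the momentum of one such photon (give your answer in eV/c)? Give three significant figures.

56.4 eV/c

In SI units: λ = 220 Å = 2.2e-8 m.
The photon relation is p = h/λ, giving p = 3.012e-26 kg·m/s.
Converting to eV/c: p = 56.36 eV/c ≈ 56.4 eV/c.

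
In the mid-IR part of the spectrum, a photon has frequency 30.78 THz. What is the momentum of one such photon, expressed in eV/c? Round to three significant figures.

0.127 eV/c

Take h = 6.62607015 × 10^-34 J·s, c = 2.99792458 × 10^8 m/s, 1 eV = 1.602176634 × 10^-19 J.
First convert: f = 30.78 THz = 3.078 × 10^13 Hz.
For a photon p = hf/c, so p = 6.803 × 10^-29 kg·m/s.
Converting to eV/c: p = 0.1273 eV/c ≈ 0.127 eV/c.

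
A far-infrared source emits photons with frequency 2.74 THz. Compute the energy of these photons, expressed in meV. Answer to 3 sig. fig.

11.3 meV

In SI units: f = 2.74 THz = 2.74·10^12 Hz.
Apply E = hf: E = 1.816·10^-21 J.
Converting to meV: E = 11.33 meV ≈ 11.3 meV.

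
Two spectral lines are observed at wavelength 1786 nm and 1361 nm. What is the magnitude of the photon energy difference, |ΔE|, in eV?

0.217 eV

Using E = hc/λ: E₁ = 1.1122e-19 J, E₂ = 1.4595e-19 J.
|ΔE| = |1.1122e-19 − 1.4595e-19| = 3.47e-20 J = 0.217 eV.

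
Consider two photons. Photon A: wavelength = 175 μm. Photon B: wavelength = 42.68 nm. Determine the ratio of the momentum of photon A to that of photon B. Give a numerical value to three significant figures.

p_A = 3.786 × 10^-30 kg·m/s (from wavelength = 175 μm, via p = h/λ).
p_B = 1.553 × 10^-26 kg·m/s (from wavelength = 42.68 nm, via p = h/λ).
Ratio = 3.786 × 10^-30 / 1.553 × 10^-26 = 2.44 × 10^-4.

2.44 × 10^-4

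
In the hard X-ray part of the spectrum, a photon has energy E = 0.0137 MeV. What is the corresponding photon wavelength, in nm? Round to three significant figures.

0.0905 nm

First convert: E = 0.0137 MeV = 2.1950e-15 J.
Since λ = hc/E for a photon, λ = 9.050e-11 m.
Converting to nm: λ = 0.09050 nm ≈ 0.0905 nm.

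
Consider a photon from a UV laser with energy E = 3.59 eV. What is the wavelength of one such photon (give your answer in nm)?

Use h = 6.62607015e-34 J·s, c = 2.99792458e8 m/s, 1 eV = 1.602176634e-19 J.
First convert: E = 3.59 eV = 5.7518e-19 J.
For a photon λ = hc/E, so λ = 3.454e-7 m.
Converting to nm: λ = 345.4 nm ≈ 345 nm.

345 nm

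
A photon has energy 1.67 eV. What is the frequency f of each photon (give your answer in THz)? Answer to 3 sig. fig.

Convert to SI: E = 1.67 eV = 2.6756 × 10^-19 J.
Since f = E/h for a photon, f = 4.038 × 10^14 Hz.
Converting to THz: f = 403.8 THz ≈ 404 THz.

404 THz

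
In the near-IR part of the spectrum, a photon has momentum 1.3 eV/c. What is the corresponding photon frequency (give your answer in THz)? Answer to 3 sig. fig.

314 THz

Use h = 6.62607015e-34 J·s, c = 2.99792458e8 m/s, 1 eV = 1.602176634e-19 J.
Convert to SI: p = 1.3 eV/c = 6.9476e-28 kg·m/s.
The photon relation is f = pc/h, giving f = 3.143e14 Hz.
Converting to THz: f = 314.3 THz ≈ 314 THz.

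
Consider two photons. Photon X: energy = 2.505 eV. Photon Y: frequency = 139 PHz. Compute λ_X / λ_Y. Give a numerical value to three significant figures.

λ_X = 4.949e-7 m (from energy = 2.505 eV, via λ = hc/E).
λ_Y = 2.157e-9 m (from frequency = 139 PHz, via λ = c/f).
Ratio = 4.949e-7 / 2.157e-9 = 229.

229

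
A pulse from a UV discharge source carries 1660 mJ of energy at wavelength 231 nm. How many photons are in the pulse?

Per-photon energy: E = 8.599 × 10^-19 J (from wavelength = 231 nm).
N = E_total / E_photon = 1.66 J / 8.599 × 10^-19 J = 1.93 × 10^18.

1.93 × 10^18 photons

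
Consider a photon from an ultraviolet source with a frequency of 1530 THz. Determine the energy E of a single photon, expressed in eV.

Convert to SI: f = 1530 THz = 1.53e15 Hz.
Since E = hf for a photon, E = 1.014e-18 J.
Converting to eV: E = 6.328 eV ≈ 6.33 eV.

6.33 eV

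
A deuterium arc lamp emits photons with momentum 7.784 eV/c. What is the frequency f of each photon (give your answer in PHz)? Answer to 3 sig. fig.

1.88 PHz

Use h = 6.62607015e-34 J·s, c = 2.99792458e8 m/s, 1 eV = 1.602176634e-19 J.
First convert: p = 7.784 eV/c = 4.1600e-27 kg·m/s.
The photon relation is f = pc/h, giving f = 1.882e15 Hz.
Converting to PHz: f = 1.882 PHz ≈ 1.88 PHz.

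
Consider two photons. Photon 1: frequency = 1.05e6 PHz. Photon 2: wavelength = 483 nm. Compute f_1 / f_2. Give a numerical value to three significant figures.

f_1 = 1.050e21 Hz (from frequency = 1.05e6 PHz, via f given directly).
f_2 = 6.207e14 Hz (from wavelength = 483 nm, via f = c/λ).
Ratio = 1.050e21 / 6.207e14 = 1.69e6.

1.69e6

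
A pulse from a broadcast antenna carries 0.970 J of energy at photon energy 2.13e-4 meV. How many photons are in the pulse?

Per-photon energy: E = 3.413e-26 J (from energy = 2.13e-4 meV).
N = E_total / E_photon = 0.970 J / 3.413e-26 J = 2.84e25.

2.84e25 photons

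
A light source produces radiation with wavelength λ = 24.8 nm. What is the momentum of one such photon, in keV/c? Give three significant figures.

Use h = 6.62607015·10^-34 J·s, c = 2.99792458·10^8 m/s, 1 eV = 1.602176634·10^-19 J.
In SI units: λ = 24.8 nm = 2.48·10^-8 m.
For a photon p = h/λ, so p = 2.672·10^-26 kg·m/s.
Converting to keV/c: p = 0.04999 keV/c ≈ 0.0500 keV/c.

0.0500 keV/c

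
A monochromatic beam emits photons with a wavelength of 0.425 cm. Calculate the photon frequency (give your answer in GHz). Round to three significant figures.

70.5 GHz

First convert: λ = 0.425 cm = 0.00425 m.
Apply f = c/λ: f = 7.054e10 Hz.
Converting to GHz: f = 70.54 GHz ≈ 70.5 GHz.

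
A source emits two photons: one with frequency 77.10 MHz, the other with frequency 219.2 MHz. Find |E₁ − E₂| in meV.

Using E = hf: E₁ = 5.1087e-26 J, E₂ = 1.4524e-25 J.
|ΔE| = |5.1087e-26 − 1.4524e-25| = 9.42e-26 J = 5.88e-4 meV.

5.88e-4 meV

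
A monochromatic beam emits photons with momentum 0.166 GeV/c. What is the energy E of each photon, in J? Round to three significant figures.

2.66 × 10^-11 J

(c = 2.99792458 × 10^8 m/s, 1 eV = 1.602176634 × 10^-19 J.)
Convert to SI: p = 0.166 GeV/c = 8.8715 × 10^-20 kg·m/s.
The photon relation is E = pc, giving E = 2.660 × 10^-11 J.
So E ≈ 2.66 × 10^-11 J.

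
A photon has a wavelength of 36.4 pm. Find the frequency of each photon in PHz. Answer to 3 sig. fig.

Use c = 2.99792458e8 m/s.
First convert: λ = 36.4 pm = 3.64e-11 m.
Apply f = c/λ: f = 8.236e18 Hz.
Converting to PHz: f = 8236 PHz ≈ 8240 PHz.

8240 PHz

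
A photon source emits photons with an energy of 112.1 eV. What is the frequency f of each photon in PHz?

27.1 PHz

In SI units: E = 112.1 eV = 1.7960·10^-17 J.
The photon relation is f = E/h, giving f = 2.711·10^16 Hz.
Converting to PHz: f = 27.11 PHz ≈ 27.1 PHz.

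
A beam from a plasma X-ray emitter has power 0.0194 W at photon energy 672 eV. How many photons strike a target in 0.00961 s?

Total energy: E_total = P·t = 0.0194 × 0.00961 = 1.864e-4 J.
Per-photon energy: E = 1.077e-16 J.
N = E_total / E_photon = 1.73e12.

1.73e12 photons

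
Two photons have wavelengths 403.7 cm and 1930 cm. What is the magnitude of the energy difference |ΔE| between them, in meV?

2.43e-4 meV

Using E = hc/λ: E₁ = 4.9206e-26 J, E₂ = 1.0292e-26 J.
|ΔE| = |4.9206e-26 − 1.0292e-26| = 3.89e-26 J = 2.43e-4 meV.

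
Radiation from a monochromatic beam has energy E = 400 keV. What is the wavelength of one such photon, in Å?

(h = 6.62607015 × 10^-34 J·s, c = 2.99792458 × 10^8 m/s, 1 eV = 1.602176634 × 10^-19 J.)
First convert: E = 400 keV = 6.4087 × 10^-14 J.
Since λ = hc/E for a photon, λ = 3.100 × 10^-12 m.
Converting to Å: λ = 0.03100 Å ≈ 0.0310 Å.

0.0310 Å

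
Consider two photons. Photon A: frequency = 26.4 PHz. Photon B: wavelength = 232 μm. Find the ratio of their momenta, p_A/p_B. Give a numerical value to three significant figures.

2.04·10^4

p_A = 5.835·10^-26 kg·m/s (from frequency = 26.4 PHz, via p = hf/c).
p_B = 2.856·10^-30 kg·m/s (from wavelength = 232 μm, via p = h/λ).
Ratio = 5.835·10^-26 / 2.856·10^-30 = 2.04·10^4.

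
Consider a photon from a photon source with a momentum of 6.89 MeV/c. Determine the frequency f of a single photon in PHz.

1.67e6 PHz

Take h = 6.62607015e-34 J·s, c = 2.99792458e8 m/s, 1 eV = 1.602176634e-19 J.
Convert to SI: p = 6.89 MeV/c = 3.6822e-21 kg·m/s.
The photon relation is f = pc/h, giving f = 1.666e21 Hz.
Converting to PHz: f = 1.666e6 PHz ≈ 1.67e6 PHz.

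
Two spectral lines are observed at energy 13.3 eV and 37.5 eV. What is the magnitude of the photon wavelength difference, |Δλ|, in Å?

602 Å

Using λ = hc/E: λ₁ = 9.322 × 10^-8 m, λ₂ = 3.306 × 10^-8 m.
|Δλ| = |9.322 × 10^-8 − 3.306 × 10^-8| = 6.02 × 10^-8 m = 602 Å.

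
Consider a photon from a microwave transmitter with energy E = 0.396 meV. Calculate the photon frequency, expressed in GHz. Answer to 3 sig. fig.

In SI units: E = 0.396 meV = 6.3446e-23 J.
Since f = E/h for a photon, f = 9.575e10 Hz.
Converting to GHz: f = 95.75 GHz ≈ 95.8 GHz.

95.8 GHz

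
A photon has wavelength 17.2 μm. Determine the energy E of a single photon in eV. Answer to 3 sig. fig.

(h = 6.62607015 × 10^-34 J·s, c = 2.99792458 × 10^8 m/s, 1 eV = 1.602176634 × 10^-19 J.)
First convert: λ = 17.2 μm = 1.72 × 10^-5 m.
For a photon E = hc/λ, so E = 1.155 × 10^-20 J.
Converting to eV: E = 0.07208 eV ≈ 0.0721 eV.

0.0721 eV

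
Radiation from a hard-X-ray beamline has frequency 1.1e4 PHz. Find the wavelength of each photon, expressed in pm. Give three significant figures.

First convert: f = 1.1e4 PHz = 1.1e19 Hz.
The photon relation is λ = c/f, giving λ = 2.725e-11 m.
Converting to pm: λ = 27.25 pm ≈ 27.3 pm.

27.3 pm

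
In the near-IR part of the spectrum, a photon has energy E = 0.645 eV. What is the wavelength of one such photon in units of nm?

1920 nm

Convert to SI: E = 0.645 eV = 1.0334e-19 J.
Apply λ = hc/E: λ = 1.922e-6 m.
Converting to nm: λ = 1922 nm ≈ 1920 nm.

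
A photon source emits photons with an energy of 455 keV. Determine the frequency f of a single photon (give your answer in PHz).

1.10e5 PHz

In SI units: E = 455 keV = 7.2899e-14 J.
For a photon f = E/h, so f = 1.100e20 Hz.
Converting to PHz: f = 110000 PHz ≈ 1.10e5 PHz.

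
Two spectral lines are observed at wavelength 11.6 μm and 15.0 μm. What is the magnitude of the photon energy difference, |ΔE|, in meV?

24.2 meV

Using E = hc/λ: E₁ = 1.712e-20 J, E₂ = 1.324e-20 J.
|ΔE| = |1.712e-20 − 1.324e-20| = 3.88e-21 J = 24.2 meV.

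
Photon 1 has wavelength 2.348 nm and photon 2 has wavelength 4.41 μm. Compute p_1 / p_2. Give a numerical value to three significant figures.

p_1 = 2.822 × 10^-25 kg·m/s (from wavelength = 2.348 nm, via p = h/λ).
p_2 = 1.503 × 10^-28 kg·m/s (from wavelength = 4.41 μm, via p = h/λ).
Ratio = 2.822 × 10^-25 / 1.503 × 10^-28 = 1880.

1880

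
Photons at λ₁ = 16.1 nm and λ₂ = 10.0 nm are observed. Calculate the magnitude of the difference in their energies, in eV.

Using E = hc/λ: E₁ = 1.234e-17 J, E₂ = 1.986e-17 J.
|ΔE| = |1.234e-17 − 1.986e-17| = 7.53e-18 J = 47.0 eV.

47.0 eV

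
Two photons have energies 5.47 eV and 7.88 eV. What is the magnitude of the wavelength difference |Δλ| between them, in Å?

Using λ = hc/E: λ₁ = 2.267e-7 m, λ₂ = 1.573e-7 m.
|Δλ| = |2.267e-7 − 1.573e-7| = 6.93e-8 m = 693 Å.

693 Å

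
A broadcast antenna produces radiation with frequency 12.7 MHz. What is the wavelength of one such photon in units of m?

(c = 2.99792458 × 10^8 m/s.)
First convert: f = 12.7 MHz = 1.27 × 10^7 Hz.
For a photon λ = c/f, so λ = 23.61 m.
So λ ≈ 23.6 m.

23.6 m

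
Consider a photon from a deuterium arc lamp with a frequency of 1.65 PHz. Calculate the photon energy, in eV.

Use h = 6.62607015 × 10^-34 J·s, 1 eV = 1.602176634 × 10^-19 J.
Convert to SI: f = 1.65 PHz = 1.65 × 10^15 Hz.
Since E = hf for a photon, E = 1.093 × 10^-18 J.
Converting to eV: E = 6.824 eV ≈ 6.82 eV.

6.82 eV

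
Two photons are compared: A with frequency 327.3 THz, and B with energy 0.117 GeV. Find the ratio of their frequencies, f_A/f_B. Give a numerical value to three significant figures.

1.16 × 10^-8

f_A = 3.273 × 10^14 Hz (from frequency = 327.3 THz, via f given directly).
f_B = 2.829 × 10^22 Hz (from energy = 0.117 GeV, via f = E/h).
Ratio = 3.273 × 10^14 / 2.829 × 10^22 = 1.16 × 10^-8.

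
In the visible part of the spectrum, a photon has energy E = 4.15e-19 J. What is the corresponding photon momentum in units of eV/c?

Take c = 2.99792458e8 m/s, 1 eV = 1.602176634e-19 J.
The photon relation is p = E/c, giving p = 1.384e-27 kg·m/s.
Converting to eV/c: p = 2.590 eV/c ≈ 2.59 eV/c.

2.59 eV/c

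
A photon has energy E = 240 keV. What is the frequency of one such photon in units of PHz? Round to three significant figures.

First convert: E = 240 keV = 3.8452·10^-14 J.
The photon relation is f = E/h, giving f = 5.803·10^19 Hz.
Converting to PHz: f = 58030 PHz ≈ 5.80·10^4 PHz.

5.80·10^4 PHz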